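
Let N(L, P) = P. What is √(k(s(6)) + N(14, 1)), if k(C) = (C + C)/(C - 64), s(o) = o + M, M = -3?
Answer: √3355/61 ≈ 0.94955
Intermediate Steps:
s(o) = -3 + o (s(o) = o - 3 = -3 + o)
k(C) = 2*C/(-64 + C) (k(C) = (2*C)/(-64 + C) = 2*C/(-64 + C))
√(k(s(6)) + N(14, 1)) = √(2*(-3 + 6)/(-64 + (-3 + 6)) + 1) = √(2*3/(-64 + 3) + 1) = √(2*3/(-61) + 1) = √(2*3*(-1/61) + 1) = √(-6/61 + 1) = √(55/61) = √3355/61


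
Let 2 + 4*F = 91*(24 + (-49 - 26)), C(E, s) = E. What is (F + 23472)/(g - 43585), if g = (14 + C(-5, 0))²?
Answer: -89245/174016 ≈ -0.51286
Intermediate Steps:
F = -4643/4 (F = -½ + (91*(24 + (-49 - 26)))/4 = -½ + (91*(24 - 75))/4 = -½ + (91*(-51))/4 = -½ + (¼)*(-4641) = -½ - 4641/4 = -4643/4 ≈ -1160.8)
g = 81 (g = (14 - 5)² = 9² = 81)
(F + 23472)/(g - 43585) = (-4643/4 + 23472)/(81 - 43585) = (89245/4)/(-43504) = (89245/4)*(-1/43504) = -89245/174016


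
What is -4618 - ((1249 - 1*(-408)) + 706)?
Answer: -6981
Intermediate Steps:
-4618 - ((1249 - 1*(-408)) + 706) = -4618 - ((1249 + 408) + 706) = -4618 - (1657 + 706) = -4618 - 1*2363 = -4618 - 2363 = -6981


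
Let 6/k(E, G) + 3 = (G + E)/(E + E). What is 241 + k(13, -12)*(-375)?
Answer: 77057/77 ≈ 1000.7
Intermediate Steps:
k(E, G) = 6/(-3 + (E + G)/(2*E)) (k(E, G) = 6/(-3 + (G + E)/(E + E)) = 6/(-3 + (E + G)/((2*E))) = 6/(-3 + (E + G)*(1/(2*E))) = 6/(-3 + (E + G)/(2*E)))
241 + k(13, -12)*(-375) = 241 - 12*13/(-1*(-12) + 5*13)*(-375) = 241 - 12*13/(12 + 65)*(-375) = 241 - 12*13/77*(-375) = 241 - 12*13*1/77*(-375) = 241 - 156/77*(-375) = 241 + 58500/77 = 77057/77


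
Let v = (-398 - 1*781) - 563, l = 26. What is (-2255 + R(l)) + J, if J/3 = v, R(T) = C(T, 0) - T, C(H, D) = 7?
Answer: -7500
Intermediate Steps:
R(T) = 7 - T
v = -1742 (v = (-398 - 781) - 563 = -1179 - 563 = -1742)
J = -5226 (J = 3*(-1742) = -5226)
(-2255 + R(l)) + J = (-2255 + (7 - 1*26)) - 5226 = (-2255 + (7 - 26)) - 5226 = (-2255 - 19) - 5226 = -2274 - 5226 = -7500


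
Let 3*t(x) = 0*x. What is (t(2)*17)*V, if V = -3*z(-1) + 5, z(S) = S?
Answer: 0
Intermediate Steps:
t(x) = 0 (t(x) = (0*x)/3 = (⅓)*0 = 0)
V = 8 (V = -3*(-1) + 5 = 3 + 5 = 8)
(t(2)*17)*V = (0*17)*8 = 0*8 = 0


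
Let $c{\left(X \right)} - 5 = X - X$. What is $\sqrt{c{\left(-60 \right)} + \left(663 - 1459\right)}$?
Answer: $i \sqrt{791} \approx 28.125 i$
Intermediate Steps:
$c{\left(X \right)} = 5$ ($c{\left(X \right)} = 5 + \left(X - X\right) = 5 + 0 = 5$)
$\sqrt{c{\left(-60 \right)} + \left(663 - 1459\right)} = \sqrt{5 + \left(663 - 1459\right)} = \sqrt{5 - 796} = \sqrt{-791} = i \sqrt{791}$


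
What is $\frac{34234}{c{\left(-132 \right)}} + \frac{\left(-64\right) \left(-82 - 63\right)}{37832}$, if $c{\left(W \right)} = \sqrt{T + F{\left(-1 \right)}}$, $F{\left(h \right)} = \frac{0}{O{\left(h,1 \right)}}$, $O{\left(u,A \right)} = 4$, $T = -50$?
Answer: $\frac{1160}{4729} - \frac{17117 i \sqrt{2}}{5} \approx 0.2453 - 4841.4 i$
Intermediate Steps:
$F{\left(h \right)} = 0$ ($F{\left(h \right)} = \frac{0}{4} = 0 \cdot \frac{1}{4} = 0$)
$c{\left(W \right)} = 5 i \sqrt{2}$ ($c{\left(W \right)} = \sqrt{-50 + 0} = \sqrt{-50} = 5 i \sqrt{2}$)
$\frac{34234}{c{\left(-132 \right)}} + \frac{\left(-64\right) \left(-82 - 63\right)}{37832} = \frac{34234}{5 i \sqrt{2}} + \frac{\left(-64\right) \left(-82 - 63\right)}{37832} = 34234 \left(- \frac{i \sqrt{2}}{10}\right) + \left(-64\right) \left(-145\right) \frac{1}{37832} = - \frac{17117 i \sqrt{2}}{5} + 9280 \cdot \frac{1}{37832} = - \frac{17117 i \sqrt{2}}{5} + \frac{1160}{4729} = \frac{1160}{4729} - \frac{17117 i \sqrt{2}}{5}$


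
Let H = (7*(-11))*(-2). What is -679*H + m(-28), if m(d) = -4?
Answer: -104570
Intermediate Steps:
H = 154 (H = -77*(-2) = 154)
-679*H + m(-28) = -679*154 - 4 = -104566 - 4 = -104570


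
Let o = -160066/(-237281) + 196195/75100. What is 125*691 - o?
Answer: 307825383692021/3563960620 ≈ 86372.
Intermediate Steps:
o = 11714860479/3563960620 (o = -160066*(-1/237281) + 196195*(1/75100) = 160066/237281 + 39239/15020 = 11714860479/3563960620 ≈ 3.2870)
125*691 - o = 125*691 - 1*11714860479/3563960620 = 86375 - 11714860479/3563960620 = 307825383692021/3563960620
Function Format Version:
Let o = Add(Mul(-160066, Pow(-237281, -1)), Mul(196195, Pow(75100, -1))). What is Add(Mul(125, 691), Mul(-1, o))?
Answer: Rational(307825383692021, 3563960620) ≈ 86372.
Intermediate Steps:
o = Rational(11714860479, 3563960620) (o = Add(Mul(-160066, Rational(-1, 237281)), Mul(196195, Rational(1, 75100))) = Add(Rational(160066, 237281), Rational(39239, 15020)) = Rational(11714860479, 3563960620) ≈ 3.2870)
Add(Mul(125, 691), Mul(-1, o)) = Add(Mul(125, 691), Mul(-1, Rational(11714860479, 3563960620))) = Add(86375, Rational(-11714860479, 3563960620)) = Rational(307825383692021, 3563960620)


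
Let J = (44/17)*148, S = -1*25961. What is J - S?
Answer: 447849/17 ≈ 26344.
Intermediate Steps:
S = -25961
J = 6512/17 (J = (44*(1/17))*148 = (44/17)*148 = 6512/17 ≈ 383.06)
J - S = 6512/17 - 1*(-25961) = 6512/17 + 25961 = 447849/17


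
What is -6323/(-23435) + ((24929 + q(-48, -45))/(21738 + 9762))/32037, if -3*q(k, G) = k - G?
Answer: 14181194869/52555096650 ≈ 0.26983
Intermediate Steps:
q(k, G) = -k/3 + G/3 (q(k, G) = -(k - G)/3 = -k/3 + G/3)
-6323/(-23435) + ((24929 + q(-48, -45))/(21738 + 9762))/32037 = -6323/(-23435) + ((24929 + (-⅓*(-48) + (⅓)*(-45)))/(21738 + 9762))/32037 = -6323*(-1/23435) + ((24929 + (16 - 15))/31500)*(1/32037) = 6323/23435 + ((24929 + 1)*(1/31500))*(1/32037) = 6323/23435 + (24930*(1/31500))*(1/32037) = 6323/23435 + (277/350)*(1/32037) = 6323/23435 + 277/11212950 = 14181194869/52555096650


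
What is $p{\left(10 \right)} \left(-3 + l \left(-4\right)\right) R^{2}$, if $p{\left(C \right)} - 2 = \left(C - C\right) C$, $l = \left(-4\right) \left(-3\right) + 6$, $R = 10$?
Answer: $-15000$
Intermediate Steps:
$l = 18$ ($l = 12 + 6 = 18$)
$p{\left(C \right)} = 2$ ($p{\left(C \right)} = 2 + \left(C - C\right) C = 2 + 0 C = 2 + 0 = 2$)
$p{\left(10 \right)} \left(-3 + l \left(-4\right)\right) R^{2} = 2 \left(-3 + 18 \left(-4\right)\right) 10^{2} = 2 \left(-3 - 72\right) 100 = 2 \left(-75\right) 100 = \left(-150\right) 100 = -15000$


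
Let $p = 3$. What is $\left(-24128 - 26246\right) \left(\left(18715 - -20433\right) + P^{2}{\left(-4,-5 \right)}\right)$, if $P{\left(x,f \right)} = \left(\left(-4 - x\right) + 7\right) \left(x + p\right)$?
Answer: $-1974509678$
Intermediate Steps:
$P{\left(x,f \right)} = \left(3 + x\right) \left(3 - x\right)$ ($P{\left(x,f \right)} = \left(\left(-4 - x\right) + 7\right) \left(x + 3\right) = \left(3 - x\right) \left(3 + x\right) = \left(3 + x\right) \left(3 - x\right)$)
$\left(-24128 - 26246\right) \left(\left(18715 - -20433\right) + P^{2}{\left(-4,-5 \right)}\right) = \left(-24128 - 26246\right) \left(\left(18715 - -20433\right) + \left(9 - \left(-4\right)^{2}\right)^{2}\right) = - 50374 \left(\left(18715 + 20433\right) + \left(9 - 16\right)^{2}\right) = - 50374 \left(39148 + \left(9 - 16\right)^{2}\right) = - 50374 \left(39148 + \left(-7\right)^{2}\right) = - 50374 \left(39148 + 49\right) = \left(-50374\right) 39197 = -1974509678$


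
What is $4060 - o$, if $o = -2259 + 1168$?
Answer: $5151$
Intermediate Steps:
$o = -1091$
$4060 - o = 4060 - -1091 = 4060 + 1091 = 5151$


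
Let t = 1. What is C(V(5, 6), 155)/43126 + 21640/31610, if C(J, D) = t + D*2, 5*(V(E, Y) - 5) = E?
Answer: 94307735/136321286 ≈ 0.69180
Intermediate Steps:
V(E, Y) = 5 + E/5
C(J, D) = 1 + 2*D (C(J, D) = 1 + D*2 = 1 + 2*D)
C(V(5, 6), 155)/43126 + 21640/31610 = (1 + 2*155)/43126 + 21640/31610 = (1 + 310)*(1/43126) + 21640*(1/31610) = 311*(1/43126) + 2164/3161 = 311/43126 + 2164/3161 = 94307735/136321286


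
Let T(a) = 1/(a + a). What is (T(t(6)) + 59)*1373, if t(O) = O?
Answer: 973457/12 ≈ 81121.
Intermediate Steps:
T(a) = 1/(2*a)
(T(t(6)) + 59)*1373 = ((½)/6 + 59)*1373 = ((½)*(⅙) + 59)*1373 = (1/12 + 59)*1373 = (709/12)*1373 = 973457/12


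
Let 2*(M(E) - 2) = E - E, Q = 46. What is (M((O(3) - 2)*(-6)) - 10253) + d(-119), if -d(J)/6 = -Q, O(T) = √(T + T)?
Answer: -9975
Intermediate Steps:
O(T) = √2*√T (O(T) = √(2*T) = √2*√T)
M(E) = 2 (M(E) = 2 + (E - E)/2 = 2 + (½)*0 = 2 + 0 = 2)
d(J) = 276 (d(J) = -(-6)*46 = -6*(-46) = 276)
(M((O(3) - 2)*(-6)) - 10253) + d(-119) = (2 - 10253) + 276 = -10251 + 276 = -9975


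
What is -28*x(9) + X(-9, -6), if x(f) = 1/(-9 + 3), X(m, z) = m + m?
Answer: -40/3 ≈ -13.333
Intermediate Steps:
X(m, z) = 2*m
x(f) = -1/6 (x(f) = 1/(-6) = -1/6)
-28*x(9) + X(-9, -6) = -28*(-1/6) + 2*(-9) = 14/3 - 18 = -40/3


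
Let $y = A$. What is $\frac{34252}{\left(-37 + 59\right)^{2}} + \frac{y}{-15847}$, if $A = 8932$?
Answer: $\frac{134617089}{1917487} \approx 70.205$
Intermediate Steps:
$y = 8932$
$\frac{34252}{\left(-37 + 59\right)^{2}} + \frac{y}{-15847} = \frac{34252}{\left(-37 + 59\right)^{2}} + \frac{8932}{-15847} = \frac{34252}{22^{2}} + 8932 \left(- \frac{1}{15847}\right) = \frac{34252}{484} - \frac{8932}{15847} = 34252 \cdot \frac{1}{484} - \frac{8932}{15847} = \frac{8563}{121} - \frac{8932}{15847} = \frac{134617089}{1917487}$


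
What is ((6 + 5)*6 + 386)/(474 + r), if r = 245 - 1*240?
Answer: 452/479 ≈ 0.94363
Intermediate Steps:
r = 5 (r = 245 - 240 = 5)
((6 + 5)*6 + 386)/(474 + r) = ((6 + 5)*6 + 386)/(474 + 5) = (11*6 + 386)/479 = (66 + 386)*(1/479) = 452*(1/479) = 452/479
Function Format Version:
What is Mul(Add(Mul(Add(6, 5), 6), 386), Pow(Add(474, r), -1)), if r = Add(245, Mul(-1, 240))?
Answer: Rational(452, 479) ≈ 0.94363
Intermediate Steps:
r = 5 (r = Add(245, -240) = 5)
Mul(Add(Mul(Add(6, 5), 6), 386), Pow(Add(474, r), -1)) = Mul(Add(Mul(Add(6, 5), 6), 386), Pow(Add(474, 5), -1)) = Mul(Add(Mul(11, 6), 386), Pow(479, -1)) = Mul(Add(66, 386), Rational(1, 479)) = Mul(452, Rational(1, 479)) = Rational(452, 479)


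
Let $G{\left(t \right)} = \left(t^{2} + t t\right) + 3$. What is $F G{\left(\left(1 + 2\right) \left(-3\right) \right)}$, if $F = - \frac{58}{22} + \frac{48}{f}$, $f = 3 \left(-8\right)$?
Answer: $-765$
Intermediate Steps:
$f = -24$
$G{\left(t \right)} = 3 + 2 t^{2}$ ($G{\left(t \right)} = \left(t^{2} + t^{2}\right) + 3 = 2 t^{2} + 3 = 3 + 2 t^{2}$)
$F = - \frac{51}{11}$ ($F = - \frac{58}{22} + \frac{48}{-24} = \left(-58\right) \frac{1}{22} + 48 \left(- \frac{1}{24}\right) = - \frac{29}{11} - 2 = - \frac{51}{11} \approx -4.6364$)
$F G{\left(\left(1 + 2\right) \left(-3\right) \right)} = - \frac{51 \left(3 + 2 \left(\left(1 + 2\right) \left(-3\right)\right)^{2}\right)}{11} = - \frac{51 \left(3 + 2 \left(3 \left(-3\right)\right)^{2}\right)}{11} = - \frac{51 \left(3 + 2 \left(-9\right)^{2}\right)}{11} = - \frac{51 \left(3 + 2 \cdot 81\right)}{11} = - \frac{51 \left(3 + 162\right)}{11} = \left(- \frac{51}{11}\right) 165 = -765$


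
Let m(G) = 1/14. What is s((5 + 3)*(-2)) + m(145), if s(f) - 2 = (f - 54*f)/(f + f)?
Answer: -171/7 ≈ -24.429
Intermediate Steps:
m(G) = 1/14
s(f) = -49/2 (s(f) = 2 + (f - 54*f)/(f + f) = 2 + (-53*f)/((2*f)) = 2 + (-53*f)*(1/(2*f)) = 2 - 53/2 = -49/2)
s((5 + 3)*(-2)) + m(145) = -49/2 + 1/14 = -171/7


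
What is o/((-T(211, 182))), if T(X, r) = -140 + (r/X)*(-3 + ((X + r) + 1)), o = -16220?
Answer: 1711210/20811 ≈ 82.226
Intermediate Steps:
T(X, r) = -140 + r*(-2 + X + r)/X (T(X, r) = -140 + (r/X)*(-3 + (1 + X + r)) = -140 + (r/X)*(-2 + X + r) = -140 + r*(-2 + X + r)/X)
o/((-T(211, 182))) = -16220*(-211/(182**2 - 2*182 + 211*(-140 + 182))) = -16220*(-211/(33124 - 364 + 211*42)) = -16220*(-211/(33124 - 364 + 8862)) = -16220/((-41622/211)) = -16220/((-1*41622/211)) = -16220/(-41622/211) = -16220*(-211/41622) = 1711210/20811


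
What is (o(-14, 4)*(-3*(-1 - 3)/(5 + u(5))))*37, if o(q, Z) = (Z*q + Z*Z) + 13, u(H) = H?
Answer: -5994/5 ≈ -1198.8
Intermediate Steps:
o(q, Z) = 13 + Z² + Z*q (o(q, Z) = (Z*q + Z²) + 13 = (Z² + Z*q) + 13 = 13 + Z² + Z*q)
(o(-14, 4)*(-3*(-1 - 3)/(5 + u(5))))*37 = ((13 + 4² + 4*(-14))*(-3*(-1 - 3)/(5 + 5)))*37 = ((13 + 16 - 56)*(-(-12)/10))*37 = -(-81)*(-4*⅒)*37 = -(-81)*(-2)/5*37 = -27*6/5*37 = -162/5*37 = -5994/5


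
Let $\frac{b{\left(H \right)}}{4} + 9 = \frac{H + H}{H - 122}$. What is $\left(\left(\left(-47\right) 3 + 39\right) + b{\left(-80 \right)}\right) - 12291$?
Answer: $- \frac{1255009}{101} \approx -12426.0$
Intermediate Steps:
$b{\left(H \right)} = -36 + \frac{8 H}{-122 + H}$ ($b{\left(H \right)} = -36 + 4 \frac{H + H}{H - 122} = -36 + 4 \frac{2 H}{-122 + H} = -36 + \frac{8 H}{-122 + H}$)
$\left(\left(\left(-47\right) 3 + 39\right) + b{\left(-80 \right)}\right) - 12291 = \left(\left(\left(-47\right) 3 + 39\right) + \frac{4 \left(1098 - -560\right)}{-122 - 80}\right) - 12291 = \left(\left(-141 + 39\right) + \frac{4 \left(1098 + 560\right)}{-202}\right) - 12291 = \left(-102 + 4 \left(- \frac{1}{202}\right) 1658\right) - 12291 = \left(-102 - \frac{3316}{101}\right) - 12291 = - \frac{13618}{101} - 12291 = - \frac{1255009}{101}$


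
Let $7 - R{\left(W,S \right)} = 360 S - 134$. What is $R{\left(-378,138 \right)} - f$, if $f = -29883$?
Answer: $-19656$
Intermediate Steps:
$R{\left(W,S \right)} = 141 - 360 S$ ($R{\left(W,S \right)} = 7 - \left(360 S - 134\right) = 7 - \left(-134 + 360 S\right) = 141 - 360 S$)
$R{\left(-378,138 \right)} - f = \left(141 - 49680\right) - -29883 = \left(141 - 49680\right) + 29883 = -49539 + 29883 = -19656$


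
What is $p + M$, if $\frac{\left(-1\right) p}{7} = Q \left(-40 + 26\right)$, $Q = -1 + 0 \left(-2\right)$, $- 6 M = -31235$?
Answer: $\frac{30647}{6} \approx 5107.8$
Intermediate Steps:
$M = \frac{31235}{6}$ ($M = \left(- \frac{1}{6}\right) \left(-31235\right) = \frac{31235}{6} \approx 5205.8$)
$Q = -1$ ($Q = -1 + 0 = -1$)
$p = -98$ ($p = - 7 \left(- (-40 + 26)\right) = - 7 \left(\left(-1\right) \left(-14\right)\right) = \left(-7\right) 14 = -98$)
$p + M = -98 + \frac{31235}{6} = \frac{30647}{6}$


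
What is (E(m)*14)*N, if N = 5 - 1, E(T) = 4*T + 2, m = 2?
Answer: 560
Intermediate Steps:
E(T) = 2 + 4*T
N = 4
(E(m)*14)*N = ((2 + 4*2)*14)*4 = ((2 + 8)*14)*4 = (10*14)*4 = 140*4 = 560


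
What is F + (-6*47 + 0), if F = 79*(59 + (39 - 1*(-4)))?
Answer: 7776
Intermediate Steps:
F = 8058 (F = 79*(59 + (39 + 4)) = 79*(59 + 43) = 79*102 = 8058)
F + (-6*47 + 0) = 8058 + (-6*47 + 0) = 8058 + (-282 + 0) = 8058 - 282 = 7776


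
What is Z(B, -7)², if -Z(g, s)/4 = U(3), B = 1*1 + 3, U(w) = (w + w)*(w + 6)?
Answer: 46656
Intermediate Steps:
U(w) = 2*w*(6 + w) (U(w) = (2*w)*(6 + w) = 2*w*(6 + w))
B = 4 (B = 1 + 3 = 4)
Z(g, s) = -216 (Z(g, s) = -8*3*(6 + 3) = -8*3*9 = -4*54 = -216)
Z(B, -7)² = (-216)² = 46656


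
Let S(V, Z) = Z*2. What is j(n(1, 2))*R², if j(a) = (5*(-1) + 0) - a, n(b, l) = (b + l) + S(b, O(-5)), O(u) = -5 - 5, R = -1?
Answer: 12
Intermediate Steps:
O(u) = -10
S(V, Z) = 2*Z
n(b, l) = -20 + b + l (n(b, l) = (b + l) + 2*(-10) = (b + l) - 20 = -20 + b + l)
j(a) = -5 - a (j(a) = (-5 + 0) - a = -5 - a)
j(n(1, 2))*R² = (-5 - (-20 + 1 + 2))*(-1)² = (-5 - 1*(-17))*1 = (-5 + 17)*1 = 12*1 = 12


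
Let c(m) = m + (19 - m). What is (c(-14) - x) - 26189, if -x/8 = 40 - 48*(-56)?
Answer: -4346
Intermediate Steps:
c(m) = 19
x = -21824 (x = -8*(40 - 48*(-56)) = -8*(40 + 2688) = -8*2728 = -21824)
(c(-14) - x) - 26189 = (19 - 1*(-21824)) - 26189 = (19 + 21824) - 26189 = 21843 - 26189 = -4346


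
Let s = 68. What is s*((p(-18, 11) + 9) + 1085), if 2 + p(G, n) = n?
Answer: 75004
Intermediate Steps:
p(G, n) = -2 + n
s*((p(-18, 11) + 9) + 1085) = 68*(((-2 + 11) + 9) + 1085) = 68*((9 + 9) + 1085) = 68*(18 + 1085) = 68*1103 = 75004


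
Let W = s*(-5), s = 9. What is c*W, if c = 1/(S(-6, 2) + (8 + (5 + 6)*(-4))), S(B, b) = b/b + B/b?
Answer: 45/38 ≈ 1.1842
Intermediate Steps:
S(B, b) = 1 + B/b
W = -45 (W = 9*(-5) = -45)
c = -1/38 (c = 1/((-6 + 2)/2 + (8 + (5 + 6)*(-4))) = 1/((1/2)*(-4) + (8 + 11*(-4))) = 1/(-2 + (8 - 44)) = 1/(-2 - 36) = 1/(-38) = -1/38 ≈ -0.026316)
c*W = -1/38*(-45) = 45/38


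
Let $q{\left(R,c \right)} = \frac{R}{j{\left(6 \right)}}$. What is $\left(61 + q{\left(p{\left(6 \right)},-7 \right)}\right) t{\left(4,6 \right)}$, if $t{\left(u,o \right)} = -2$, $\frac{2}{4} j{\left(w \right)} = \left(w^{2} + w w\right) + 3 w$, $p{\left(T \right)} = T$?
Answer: $- \frac{1831}{15} \approx -122.07$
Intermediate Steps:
$j{\left(w \right)} = 4 w^{2} + 6 w$ ($j{\left(w \right)} = 2 \left(\left(w^{2} + w w\right) + 3 w\right) = 2 \left(\left(w^{2} + w^{2}\right) + 3 w\right) = 2 \left(2 w^{2} + 3 w\right) = 4 w^{2} + 6 w$)
$q{\left(R,c \right)} = \frac{R}{180}$ ($q{\left(R,c \right)} = \frac{R}{2 \cdot 6 \left(3 + 2 \cdot 6\right)} = \frac{R}{2 \cdot 6 \left(3 + 12\right)} = \frac{R}{2 \cdot 6 \cdot 15} = \frac{R}{180}$)
$\left(61 + q{\left(p{\left(6 \right)},-7 \right)}\right) t{\left(4,6 \right)} = \left(61 + \frac{1}{180} \cdot 6\right) \left(-2\right) = \left(61 + \frac{1}{30}\right) \left(-2\right) = \frac{1831}{30} \left(-2\right) = - \frac{1831}{15}$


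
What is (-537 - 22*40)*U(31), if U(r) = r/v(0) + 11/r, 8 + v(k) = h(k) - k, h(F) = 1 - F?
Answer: 1252628/217 ≈ 5772.5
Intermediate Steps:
v(k) = -7 - 2*k (v(k) = -8 + ((1 - k) - k) = -8 + (1 - 2*k) = -7 - 2*k)
U(r) = 11/r - r/7 (U(r) = r/(-7 - 2*0) + 11/r = r/(-7 + 0) + 11/r = r/(-7) + 11/r = r*(-⅐) + 11/r = -r/7 + 11/r = 11/r - r/7)
(-537 - 22*40)*U(31) = (-537 - 22*40)*(11/31 - ⅐*31) = (-537 - 880)*(11*(1/31) - 31/7) = -1417*(11/31 - 31/7) = -1417*(-884/217) = 1252628/217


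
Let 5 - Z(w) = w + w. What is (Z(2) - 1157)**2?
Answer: 1336336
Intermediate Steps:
Z(w) = 5 - 2*w (Z(w) = 5 - (w + w) = 5 - 2*w)
(Z(2) - 1157)**2 = ((5 - 2*2) - 1157)**2 = ((5 - 4) - 1157)**2 = (1 - 1157)**2 = (-1156)**2 = 1336336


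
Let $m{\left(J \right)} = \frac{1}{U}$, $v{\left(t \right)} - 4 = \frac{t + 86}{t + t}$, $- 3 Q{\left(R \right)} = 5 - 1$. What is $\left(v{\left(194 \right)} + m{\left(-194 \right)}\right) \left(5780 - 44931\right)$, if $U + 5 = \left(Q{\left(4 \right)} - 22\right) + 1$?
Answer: $- \frac{1458962015}{7954} \approx -1.8343 \cdot 10^{5}$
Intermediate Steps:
$Q{\left(R \right)} = - \frac{4}{3}$ ($Q{\left(R \right)} = - \frac{5 - 1}{3} = \left(- \frac{1}{3}\right) 4 = - \frac{4}{3}$)
$v{\left(t \right)} = 4 + \frac{86 + t}{2 t}$ ($v{\left(t \right)} = 4 + \frac{t + 86}{t + t} = 4 + \frac{86 + t}{2 t}$)
$U = - \frac{82}{3}$ ($U = -5 + \left(\left(- \frac{4}{3} - 22\right) + 1\right) = -5 + \left(- \frac{70}{3} + 1\right) = -5 - \frac{67}{3} = - \frac{82}{3} \approx -27.333$)
$m{\left(J \right)} = - \frac{3}{82}$ ($m{\left(J \right)} = \frac{1}{- \frac{82}{3}} = - \frac{3}{82}$)
$\left(v{\left(194 \right)} + m{\left(-194 \right)}\right) \left(5780 - 44931\right) = \left(\left(\frac{9}{2} + \frac{43}{194}\right) - \frac{3}{82}\right) \left(5780 - 44931\right) = \left(\left(\frac{9}{2} + 43 \cdot \frac{1}{194}\right) - \frac{3}{82}\right) \left(-39151\right) = \left(\left(\frac{9}{2} + \frac{43}{194}\right) - \frac{3}{82}\right) \left(-39151\right) = \left(\frac{458}{97} - \frac{3}{82}\right) \left(-39151\right) = \frac{37265}{7954} \left(-39151\right) = - \frac{1458962015}{7954}$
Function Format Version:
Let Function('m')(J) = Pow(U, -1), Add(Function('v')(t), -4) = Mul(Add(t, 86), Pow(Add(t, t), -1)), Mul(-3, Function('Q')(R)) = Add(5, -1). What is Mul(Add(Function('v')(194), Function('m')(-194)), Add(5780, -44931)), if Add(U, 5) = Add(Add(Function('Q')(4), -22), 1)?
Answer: Rational(-1458962015, 7954) ≈ -1.8343e+5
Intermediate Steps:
Function('Q')(R) = Rational(-4, 3) (Function('Q')(R) = Mul(Rational(-1, 3), Add(5, -1)) = Mul(Rational(-1, 3), 4) = Rational(-4, 3))
Function('v')(t) = Add(4, Mul(Rational(1, 2), Pow(t, -1), Add(86, t))) (Function('v')(t) = Add(4, Mul(Add(t, 86), Pow(Add(t, t), -1))) = Add(4, Mul(Add(86, t), Pow(Mul(2, t), -1))) = Add(4, Mul(Add(86, t), Mul(Rational(1, 2), Pow(t, -1)))) = Add(4, Mul(Rational(1, 2), Pow(t, -1), Add(86, t))))
U = Rational(-82, 3) (U = Add(-5, Add(Add(Rational(-4, 3), -22), 1)) = Add(-5, Add(Rational(-70, 3), 1)) = Add(-5, Rational(-67, 3)) = Rational(-82, 3) ≈ -27.333)
Function('m')(J) = Rational(-3, 82) (Function('m')(J) = Pow(Rational(-82, 3), -1) = Rational(-3, 82))
Mul(Add(Function('v')(194), Function('m')(-194)), Add(5780, -44931)) = Mul(Add(Add(Rational(9, 2), Mul(43, Pow(194, -1))), Rational(-3, 82)), Add(5780, -44931)) = Mul(Add(Add(Rational(9, 2), Mul(43, Rational(1, 194))), Rational(-3, 82)), -39151) = Mul(Add(Add(Rational(9, 2), Rational(43, 194)), Rational(-3, 82)), -39151) = Mul(Add(Rational(458, 97), Rational(-3, 82)), -39151) = Mul(Rational(37265, 7954), -39151) = Rational(-1458962015, 7954)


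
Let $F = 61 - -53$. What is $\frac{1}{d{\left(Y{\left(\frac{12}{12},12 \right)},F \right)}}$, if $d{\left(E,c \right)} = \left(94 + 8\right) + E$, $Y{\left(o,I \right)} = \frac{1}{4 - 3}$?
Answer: $\frac{1}{103} \approx 0.0097087$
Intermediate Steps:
$Y{\left(o,I \right)} = 1$ ($Y{\left(o,I \right)} = 1^{-1} = 1$)
$F = 114$ ($F = 61 + 53 = 114$)
$d{\left(E,c \right)} = 102 + E$
$\frac{1}{d{\left(Y{\left(\frac{12}{12},12 \right)},F \right)}} = \frac{1}{102 + 1} = \frac{1}{103}$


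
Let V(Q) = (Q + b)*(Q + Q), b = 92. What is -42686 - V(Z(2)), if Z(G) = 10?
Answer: -44726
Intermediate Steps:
V(Q) = 2*Q*(92 + Q) (V(Q) = (Q + 92)*(Q + Q) = (92 + Q)*(2*Q) = 2*Q*(92 + Q))
-42686 - V(Z(2)) = -42686 - 2*10*(92 + 10) = -42686 - 2*10*102 = -42686 - 1*2040 = -42686 - 2040 = -44726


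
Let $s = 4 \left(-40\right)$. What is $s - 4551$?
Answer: $-4711$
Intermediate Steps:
$s = -160$
$s - 4551 = -160 - 4551 = -4711$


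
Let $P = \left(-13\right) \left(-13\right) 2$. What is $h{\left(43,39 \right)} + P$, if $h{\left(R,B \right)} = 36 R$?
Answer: $1886$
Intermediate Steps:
$P = 338$ ($P = 169 \cdot 2 = 338$)
$h{\left(43,39 \right)} + P = 36 \cdot 43 + 338 = 1548 + 338 = 1886$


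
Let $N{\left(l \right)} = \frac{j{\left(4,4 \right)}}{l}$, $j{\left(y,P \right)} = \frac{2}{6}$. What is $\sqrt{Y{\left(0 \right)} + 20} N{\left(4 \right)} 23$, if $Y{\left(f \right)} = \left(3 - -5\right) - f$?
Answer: $\frac{23 \sqrt{7}}{6} \approx 10.142$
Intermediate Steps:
$j{\left(y,P \right)} = \frac{1}{3}$ ($j{\left(y,P \right)} = 2 \cdot \frac{1}{6} = \frac{1}{3}$)
$Y{\left(f \right)} = 8 - f$ ($Y{\left(f \right)} = \left(3 + 5\right) - f = 8 - f$)
$N{\left(l \right)} = \frac{1}{3 l}$
$\sqrt{Y{\left(0 \right)} + 20} N{\left(4 \right)} 23 = \sqrt{\left(8 - 0\right) + 20} \frac{1}{3 \cdot 4} \cdot 23 = \sqrt{\left(8 + 0\right) + 20} \cdot \frac{1}{3} \cdot \frac{1}{4} \cdot 23 = \sqrt{8 + 20} \cdot \frac{1}{12} \cdot 23 = \sqrt{28} \cdot \frac{1}{12} \cdot 23 = 2 \sqrt{7} \cdot \frac{1}{12} \cdot 23 = \frac{\sqrt{7}}{6} \cdot 23 = \frac{23 \sqrt{7}}{6}$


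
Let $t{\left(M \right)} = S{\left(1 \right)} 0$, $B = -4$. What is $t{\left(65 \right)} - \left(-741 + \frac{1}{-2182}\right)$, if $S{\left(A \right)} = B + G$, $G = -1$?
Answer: $\frac{1616863}{2182} \approx 741.0$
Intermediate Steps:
$S{\left(A \right)} = -5$ ($S{\left(A \right)} = -4 - 1 = -5$)
$t{\left(M \right)} = 0$ ($t{\left(M \right)} = \left(-5\right) 0 = 0$)
$t{\left(65 \right)} - \left(-741 + \frac{1}{-2182}\right) = 0 - \left(-741 + \frac{1}{-2182}\right) = 0 - \left(-741 - \frac{1}{2182}\right) = 0 - - \frac{1616863}{2182} = 0 + \frac{1616863}{2182} = \frac{1616863}{2182}$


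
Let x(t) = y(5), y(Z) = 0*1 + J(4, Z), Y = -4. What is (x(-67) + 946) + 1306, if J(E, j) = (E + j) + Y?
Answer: 2257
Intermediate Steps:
J(E, j) = -4 + E + j (J(E, j) = (E + j) - 4 = -4 + E + j)
y(Z) = Z (y(Z) = 0*1 + (-4 + 4 + Z) = 0 + Z = Z)
x(t) = 5
(x(-67) + 946) + 1306 = (5 + 946) + 1306 = 951 + 1306 = 2257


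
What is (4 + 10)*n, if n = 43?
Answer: 602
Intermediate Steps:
(4 + 10)*n = (4 + 10)*43 = 14*43 = 602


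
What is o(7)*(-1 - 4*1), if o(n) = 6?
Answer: -30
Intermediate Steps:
o(7)*(-1 - 4*1) = 6*(-1 - 4*1) = 6*(-1 - 4) = 6*(-5) = -30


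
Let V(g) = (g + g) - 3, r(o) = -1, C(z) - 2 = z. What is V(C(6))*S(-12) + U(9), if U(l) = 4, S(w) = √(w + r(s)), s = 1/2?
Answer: 4 + 13*I*√13 ≈ 4.0 + 46.872*I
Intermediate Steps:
s = ½ ≈ 0.50000
C(z) = 2 + z
S(w) = √(-1 + w) (S(w) = √(w - 1) = √(-1 + w))
V(g) = -3 + 2*g (V(g) = 2*g - 3 = -3 + 2*g)
V(C(6))*S(-12) + U(9) = (-3 + 2*(2 + 6))*√(-1 - 12) + 4 = (-3 + 2*8)*√(-13) + 4 = (-3 + 16)*(I*√13) + 4 = 13*(I*√13) + 4 = 13*I*√13 + 4 = 4 + 13*I*√13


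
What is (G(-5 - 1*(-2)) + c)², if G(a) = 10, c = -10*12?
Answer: 12100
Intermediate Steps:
c = -120
(G(-5 - 1*(-2)) + c)² = (10 - 120)² = (-110)² = 12100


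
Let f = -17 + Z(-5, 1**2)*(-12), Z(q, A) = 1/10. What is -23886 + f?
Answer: -119521/5 ≈ -23904.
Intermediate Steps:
Z(q, A) = 1/10 (Z(q, A) = 1*(1/10) = 1/10)
f = -91/5 (f = -17 + (1/10)*(-12) = -17 - 6/5 = -91/5 ≈ -18.200)
-23886 + f = -23886 - 91/5 = -119521/5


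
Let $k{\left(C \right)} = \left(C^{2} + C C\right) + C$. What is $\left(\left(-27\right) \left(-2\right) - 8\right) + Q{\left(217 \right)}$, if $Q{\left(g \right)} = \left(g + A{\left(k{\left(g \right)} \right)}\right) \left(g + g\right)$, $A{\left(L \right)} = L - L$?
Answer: $94224$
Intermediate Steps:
$k{\left(C \right)} = C + 2 C^{2}$ ($k{\left(C \right)} = \left(C^{2} + C^{2}\right) + C = 2 C^{2} + C = C + 2 C^{2}$)
$A{\left(L \right)} = 0$
$Q{\left(g \right)} = 2 g^{2}$ ($Q{\left(g \right)} = \left(g + 0\right) \left(g + g\right) = g 2 g = 2 g^{2}$)
$\left(\left(-27\right) \left(-2\right) - 8\right) + Q{\left(217 \right)} = \left(\left(-27\right) \left(-2\right) - 8\right) + 2 \cdot 217^{2} = \left(54 - 8\right) + 2 \cdot 47089 = 46 + 94178 = 94224$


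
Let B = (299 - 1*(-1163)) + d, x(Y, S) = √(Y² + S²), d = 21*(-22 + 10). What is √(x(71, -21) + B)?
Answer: √(1210 + √5482) ≈ 35.833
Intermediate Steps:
d = -252 (d = 21*(-12) = -252)
x(Y, S) = √(S² + Y²)
B = 1210 (B = (299 - 1*(-1163)) - 252 = (299 + 1163) - 252 = 1462 - 252 = 1210)
√(x(71, -21) + B) = √(√((-21)² + 71²) + 1210) = √(√(441 + 5041) + 1210) = √(√5482 + 1210) = √(1210 + √5482)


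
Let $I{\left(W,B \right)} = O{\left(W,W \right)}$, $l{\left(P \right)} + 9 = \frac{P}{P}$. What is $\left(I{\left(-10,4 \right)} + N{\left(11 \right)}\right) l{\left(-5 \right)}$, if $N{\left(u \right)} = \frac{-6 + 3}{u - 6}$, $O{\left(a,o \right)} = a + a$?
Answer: $\frac{824}{5} \approx 164.8$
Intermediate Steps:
$l{\left(P \right)} = -8$ ($l{\left(P \right)} = -9 + \frac{P}{P} = -9 + 1 = -8$)
$O{\left(a,o \right)} = 2 a$
$I{\left(W,B \right)} = 2 W$
$N{\left(u \right)} = - \frac{3}{-6 + u}$
$\left(I{\left(-10,4 \right)} + N{\left(11 \right)}\right) l{\left(-5 \right)} = \left(2 \left(-10\right) - \frac{3}{-6 + 11}\right) \left(-8\right) = \left(-20 - \frac{3}{5}\right) \left(-8\right) = \left(- \frac{103}{5}\right) \left(-8\right) = \frac{824}{5}$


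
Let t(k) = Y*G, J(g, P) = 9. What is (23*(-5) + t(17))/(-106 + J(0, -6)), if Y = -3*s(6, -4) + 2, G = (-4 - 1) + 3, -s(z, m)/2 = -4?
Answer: 71/97 ≈ 0.73196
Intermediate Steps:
s(z, m) = 8 (s(z, m) = -2*(-4) = 8)
G = -2 (G = -5 + 3 = -2)
Y = -22 (Y = -3*8 + 2 = -24 + 2 = -22)
t(k) = 44 (t(k) = -22*(-2) = 44)
(23*(-5) + t(17))/(-106 + J(0, -6)) = (23*(-5) + 44)/(-106 + 9) = (-115 + 44)/(-97) = -71*(-1/97) = 71/97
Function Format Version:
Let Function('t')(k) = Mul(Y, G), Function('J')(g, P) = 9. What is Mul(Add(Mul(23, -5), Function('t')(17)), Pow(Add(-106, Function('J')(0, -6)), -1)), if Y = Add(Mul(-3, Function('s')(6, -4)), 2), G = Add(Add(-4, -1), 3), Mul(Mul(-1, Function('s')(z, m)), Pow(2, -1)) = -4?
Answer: Rational(71, 97) ≈ 0.73196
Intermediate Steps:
Function('s')(z, m) = 8 (Function('s')(z, m) = Mul(-2, -4) = 8)
G = -2 (G = Add(-5, 3) = -2)
Y = -22 (Y = Add(Mul(-3, 8), 2) = Add(-24, 2) = -22)
Function('t')(k) = 44 (Function('t')(k) = Mul(-22, -2) = 44)
Mul(Add(Mul(23, -5), Function('t')(17)), Pow(Add(-106, Function('J')(0, -6)), -1)) = Mul(Add(Mul(23, -5), 44), Pow(Add(-106, 9), -1)) = Mul(Add(-115, 44), Pow(-97, -1)) = Mul(-71, Rational(-1, 97)) = Rational(71, 97)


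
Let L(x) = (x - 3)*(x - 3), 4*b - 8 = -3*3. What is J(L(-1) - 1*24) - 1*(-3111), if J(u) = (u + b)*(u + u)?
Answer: 3243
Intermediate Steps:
b = -¼ (b = 2 + (-3*3)/4 = 2 + (¼)*(-9) = 2 - 9/4 = -¼ ≈ -0.25000)
L(x) = (-3 + x)² (L(x) = (-3 + x)*(-3 + x) = (-3 + x)²)
J(u) = 2*u*(-¼ + u) (J(u) = (u - ¼)*(u + u) = (-¼ + u)*(2*u) = 2*u*(-¼ + u))
J(L(-1) - 1*24) - 1*(-3111) = ((-3 - 1)² - 1*24)*(-1 + 4*((-3 - 1)² - 1*24))/2 - 1*(-3111) = ((-4)² - 24)*(-1 + 4*((-4)² - 24))/2 + 3111 = (16 - 24)*(-1 + 4*(16 - 24))/2 + 3111 = (½)*(-8)*(-1 + 4*(-8)) + 3111 = (½)*(-8)*(-1 - 32) + 3111 = (½)*(-8)*(-33) + 3111 = 132 + 3111 = 3243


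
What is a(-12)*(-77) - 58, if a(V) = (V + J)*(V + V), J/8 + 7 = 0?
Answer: -125722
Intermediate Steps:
J = -56 (J = -56 + 8*0 = -56 + 0 = -56)
a(V) = 2*V*(-56 + V) (a(V) = (V - 56)*(V + V) = (-56 + V)*(2*V) = 2*V*(-56 + V))
a(-12)*(-77) - 58 = (2*(-12)*(-56 - 12))*(-77) - 58 = (2*(-12)*(-68))*(-77) - 58 = 1632*(-77) - 58 = -125664 - 58 = -125722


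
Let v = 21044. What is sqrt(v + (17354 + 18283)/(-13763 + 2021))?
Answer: sqrt(322334875018)/3914 ≈ 145.05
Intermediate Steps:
sqrt(v + (17354 + 18283)/(-13763 + 2021)) = sqrt(21044 + (17354 + 18283)/(-13763 + 2021)) = sqrt(21044 + 35637/(-11742)) = sqrt(21044 + 35637*(-1/11742)) = sqrt(21044 - 11879/3914) = sqrt(82354337/3914) = sqrt(322334875018)/3914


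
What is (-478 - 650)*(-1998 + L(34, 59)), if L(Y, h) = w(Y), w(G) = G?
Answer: 2215392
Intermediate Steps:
L(Y, h) = Y
(-478 - 650)*(-1998 + L(34, 59)) = (-478 - 650)*(-1998 + 34) = -1128*(-1964) = 2215392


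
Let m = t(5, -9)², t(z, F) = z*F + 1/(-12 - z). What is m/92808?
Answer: 146689/6705378 ≈ 0.021876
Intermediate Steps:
t(z, F) = 1/(-12 - z) + F*z (t(z, F) = F*z + 1/(-12 - z) = 1/(-12 - z) + F*z)
m = 586756/289 (m = ((-1 - 9*5² + 12*(-9)*5)/(12 + 5))² = ((-1 - 9*25 - 540)/17)² = ((-1 - 225 - 540)/17)² = ((1/17)*(-766))² = (-766/17)² = 586756/289 ≈ 2030.3)
m/92808 = (586756/289)/92808 = (586756/289)*(1/92808) = 146689/6705378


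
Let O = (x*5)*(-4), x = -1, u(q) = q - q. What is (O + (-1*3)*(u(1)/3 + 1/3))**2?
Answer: 361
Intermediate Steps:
u(q) = 0
O = 20 (O = -1*5*(-4) = -5*(-4) = 20)
(O + (-1*3)*(u(1)/3 + 1/3))**2 = (20 + (-1*3)*(0/3 + 1/3))**2 = (20 - 3*(0*(1/3) + 1*(1/3)))**2 = (20 - 3*(0 + 1/3))**2 = (20 - 3*1/3)**2 = (20 - 1)**2 = 19**2 = 361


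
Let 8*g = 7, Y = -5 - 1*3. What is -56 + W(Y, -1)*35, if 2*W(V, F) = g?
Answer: -651/16 ≈ -40.688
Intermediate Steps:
Y = -8 (Y = -5 - 3 = -8)
g = 7/8 (g = (⅛)*7 = 7/8 ≈ 0.87500)
W(V, F) = 7/16 (W(V, F) = (½)*(7/8) = 7/16)
-56 + W(Y, -1)*35 = -56 + (7/16)*35 = -56 + 245/16 = -651/16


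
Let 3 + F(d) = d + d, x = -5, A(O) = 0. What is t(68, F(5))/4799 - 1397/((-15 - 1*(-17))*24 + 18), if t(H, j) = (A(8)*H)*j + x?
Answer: -609503/28794 ≈ -21.168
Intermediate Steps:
F(d) = -3 + 2*d (F(d) = -3 + (d + d) = -3 + 2*d)
t(H, j) = -5 (t(H, j) = (0*H)*j - 5 = 0*j - 5 = 0 - 5 = -5)
t(68, F(5))/4799 - 1397/((-15 - 1*(-17))*24 + 18) = -5/4799 - 1397/((-15 - 1*(-17))*24 + 18) = -5*1/4799 - 1397/((-15 + 17)*24 + 18) = -5/4799 - 1397/(2*24 + 18) = -5/4799 - 1397/(48 + 18) = -5/4799 - 1397/66 = -5/4799 - 1397*1/66 = -5/4799 - 127/6 = -609503/28794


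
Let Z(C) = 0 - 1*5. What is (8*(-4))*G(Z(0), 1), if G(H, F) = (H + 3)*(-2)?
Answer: -128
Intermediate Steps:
Z(C) = -5 (Z(C) = 0 - 5 = -5)
G(H, F) = -6 - 2*H (G(H, F) = (3 + H)*(-2) = -6 - 2*H)
(8*(-4))*G(Z(0), 1) = (8*(-4))*(-6 - 2*(-5)) = -32*(-6 + 10) = -32*4 = -128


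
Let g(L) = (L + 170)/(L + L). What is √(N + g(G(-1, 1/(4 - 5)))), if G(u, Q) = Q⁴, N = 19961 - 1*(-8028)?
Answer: √112298/2 ≈ 167.55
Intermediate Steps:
N = 27989 (N = 19961 + 8028 = 27989)
g(L) = (170 + L)/(2*L) (g(L) = (170 + L)/((2*L)) = (170 + L)*(1/(2*L)) = (170 + L)/(2*L))
√(N + g(G(-1, 1/(4 - 5)))) = √(27989 + (170 + (1/(4 - 5))⁴)/(2*((1/(4 - 5))⁴))) = √(27989 + (170 + (1/(-1))⁴)/(2*((1/(-1))⁴))) = √(27989 + (170 + (-1)⁴)/(2*((-1)⁴))) = √(27989 + (½)*(170 + 1)/1) = √(27989 + (½)*1*171) = √(27989 + 171/2) = √(56149/2) = √112298/2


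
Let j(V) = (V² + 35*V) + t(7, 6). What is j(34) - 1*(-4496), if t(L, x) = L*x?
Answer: 6884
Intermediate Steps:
j(V) = 42 + V² + 35*V (j(V) = (V² + 35*V) + 7*6 = (V² + 35*V) + 42 = 42 + V² + 35*V)
j(34) - 1*(-4496) = (42 + 34² + 35*34) - 1*(-4496) = (42 + 1156 + 1190) + 4496 = 2388 + 4496 = 6884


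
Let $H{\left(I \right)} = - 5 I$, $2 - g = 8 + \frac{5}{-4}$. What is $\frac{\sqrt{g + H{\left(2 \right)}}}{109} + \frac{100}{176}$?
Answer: $\frac{25}{44} + \frac{i \sqrt{59}}{218} \approx 0.56818 + 0.035235 i$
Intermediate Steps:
$g = - \frac{19}{4}$ ($g = 2 - \left(8 + \frac{5}{-4}\right) = 2 - \left(8 + 5 \left(- \frac{1}{4}\right)\right) = 2 - \left(8 - \frac{5}{4}\right) = 2 - \frac{27}{4} = - \frac{19}{4} \approx -4.75$)
$\frac{\sqrt{g + H{\left(2 \right)}}}{109} + \frac{100}{176} = \frac{\sqrt{- \frac{19}{4} - 10}}{109} + \frac{100}{176} = \sqrt{- \frac{19}{4} - 10} \cdot \frac{1}{109} + 100 \cdot \frac{1}{176} = \sqrt{- \frac{59}{4}} \cdot \frac{1}{109} + \frac{25}{44} = \frac{i \sqrt{59}}{2} \cdot \frac{1}{109} + \frac{25}{44} = \frac{i \sqrt{59}}{218} + \frac{25}{44} = \frac{25}{44} + \frac{i \sqrt{59}}{218}$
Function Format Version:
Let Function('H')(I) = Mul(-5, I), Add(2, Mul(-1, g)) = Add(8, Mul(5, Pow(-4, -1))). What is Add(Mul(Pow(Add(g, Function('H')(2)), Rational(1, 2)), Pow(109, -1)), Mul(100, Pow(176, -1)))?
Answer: Add(Rational(25, 44), Mul(Rational(1, 218), I, Pow(59, Rational(1, 2)))) ≈ Add(0.56818, Mul(0.035235, I))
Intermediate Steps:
g = Rational(-19, 4) (g = Add(2, Mul(-1, Add(8, Mul(5, Pow(-4, -1))))) = Add(2, Mul(-1, Add(8, Mul(5, Rational(-1, 4))))) = Add(2, Mul(-1, Add(8, Rational(-5, 4)))) = Add(2, Mul(-1, Rational(27, 4))) = Add(2, Rational(-27, 4)) = Rational(-19, 4) ≈ -4.7500)
Add(Mul(Pow(Add(g, Function('H')(2)), Rational(1, 2)), Pow(109, -1)), Mul(100, Pow(176, -1))) = Add(Mul(Pow(Add(Rational(-19, 4), Mul(-5, 2)), Rational(1, 2)), Pow(109, -1)), Mul(100, Pow(176, -1))) = Add(Mul(Pow(Add(Rational(-19, 4), -10), Rational(1, 2)), Rational(1, 109)), Mul(100, Rational(1, 176))) = Add(Mul(Pow(Rational(-59, 4), Rational(1, 2)), Rational(1, 109)), Rational(25, 44)) = Add(Mul(Mul(Rational(1, 2), I, Pow(59, Rational(1, 2))), Rational(1, 109)), Rational(25, 44)) = Add(Mul(Rational(1, 218), I, Pow(59, Rational(1, 2))), Rational(25, 44)) = Add(Rational(25, 44), Mul(Rational(1, 218), I, Pow(59, Rational(1, 2))))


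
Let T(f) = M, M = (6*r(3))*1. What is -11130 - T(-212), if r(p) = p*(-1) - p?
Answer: -11094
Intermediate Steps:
r(p) = -2*p (r(p) = -p - p = -2*p)
M = -36 (M = (6*(-2*3))*1 = (6*(-6))*1 = -36*1 = -36)
T(f) = -36
-11130 - T(-212) = -11130 - 1*(-36) = -11130 + 36 = -11094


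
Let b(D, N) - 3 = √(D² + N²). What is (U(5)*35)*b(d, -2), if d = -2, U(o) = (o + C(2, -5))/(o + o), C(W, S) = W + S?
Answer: 21 + 14*√2 ≈ 40.799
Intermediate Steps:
C(W, S) = S + W
U(o) = (-3 + o)/(2*o) (U(o) = (o + (-5 + 2))/(o + o) = (o - 3)/((2*o)) = (-3 + o)*(1/(2*o)) = (-3 + o)/(2*o))
b(D, N) = 3 + √(D² + N²)
(U(5)*35)*b(d, -2) = (((½)*(-3 + 5)/5)*35)*(3 + √((-2)² + (-2)²)) = (((½)*(⅕)*2)*35)*(3 + √(4 + 4)) = ((⅕)*35)*(3 + √8) = 7*(3 + 2*√2) = 21 + 14*√2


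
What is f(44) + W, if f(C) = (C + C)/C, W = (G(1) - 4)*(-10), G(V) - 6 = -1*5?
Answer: 32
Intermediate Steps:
G(V) = 1 (G(V) = 6 - 1*5 = 6 - 5 = 1)
W = 30 (W = (1 - 4)*(-10) = -3*(-10) = 30)
f(C) = 2 (f(C) = (2*C)/C = 2)
f(44) + W = 2 + 30 = 32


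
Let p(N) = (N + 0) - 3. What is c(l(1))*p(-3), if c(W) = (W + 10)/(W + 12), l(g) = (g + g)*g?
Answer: -36/7 ≈ -5.1429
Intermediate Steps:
l(g) = 2*g² (l(g) = (2*g)*g = 2*g²)
p(N) = -3 + N (p(N) = N - 3 = -3 + N)
c(W) = (10 + W)/(12 + W)
c(l(1))*p(-3) = ((10 + 2*1²)/(12 + 2*1²))*(-3 - 3) = ((10 + 2*1)/(12 + 2*1))*(-6) = ((10 + 2)/(12 + 2))*(-6) = (12/14)*(-6) = ((1/14)*12)*(-6) = (6/7)*(-6) = -36/7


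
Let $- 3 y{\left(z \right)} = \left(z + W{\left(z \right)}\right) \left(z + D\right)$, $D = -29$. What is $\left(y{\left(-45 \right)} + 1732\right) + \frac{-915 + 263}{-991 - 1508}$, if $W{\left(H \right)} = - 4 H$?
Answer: $\frac{12650590}{2499} \approx 5062.3$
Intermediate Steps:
$y{\left(z \right)} = z \left(-29 + z\right)$ ($y{\left(z \right)} = - \frac{\left(z - 4 z\right) \left(z - 29\right)}{3} = - \frac{- 3 z \left(-29 + z\right)}{3} = - \frac{\left(-3\right) z \left(-29 + z\right)}{3} = z \left(-29 + z\right)$)
$\left(y{\left(-45 \right)} + 1732\right) + \frac{-915 + 263}{-991 - 1508} = \left(- 45 \left(-29 - 45\right) + 1732\right) + \frac{-915 + 263}{-991 - 1508} = \left(\left(-45\right) \left(-74\right) + 1732\right) - \frac{652}{-2499} = \left(3330 + 1732\right) - - \frac{652}{2499} = 5062 + \frac{652}{2499} = \frac{12650590}{2499}$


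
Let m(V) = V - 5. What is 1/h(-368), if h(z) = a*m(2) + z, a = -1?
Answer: -1/365 ≈ -0.0027397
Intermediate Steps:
m(V) = -5 + V
h(z) = 3 + z (h(z) = -(-5 + 2) + z = -1*(-3) + z = 3 + z)
1/h(-368) = 1/(3 - 368) = 1/(-365) = -1/365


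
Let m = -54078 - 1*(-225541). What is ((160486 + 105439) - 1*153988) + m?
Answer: 283400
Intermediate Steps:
m = 171463 (m = -54078 + 225541 = 171463)
((160486 + 105439) - 1*153988) + m = ((160486 + 105439) - 1*153988) + 171463 = (265925 - 153988) + 171463 = 111937 + 171463 = 283400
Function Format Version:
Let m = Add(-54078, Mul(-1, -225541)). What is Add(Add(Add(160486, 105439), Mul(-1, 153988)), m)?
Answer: 283400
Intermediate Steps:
m = 171463 (m = Add(-54078, 225541) = 171463)
Add(Add(Add(160486, 105439), Mul(-1, 153988)), m) = Add(Add(Add(160486, 105439), Mul(-1, 153988)), 171463) = Add(Add(265925, -153988), 171463) = Add(111937, 171463) = 283400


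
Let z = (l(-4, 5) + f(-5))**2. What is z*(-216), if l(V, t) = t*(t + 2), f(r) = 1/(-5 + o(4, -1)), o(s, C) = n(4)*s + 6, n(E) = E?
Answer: -76726656/289 ≈ -2.6549e+5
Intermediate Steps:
o(s, C) = 6 + 4*s (o(s, C) = 4*s + 6 = 6 + 4*s)
f(r) = 1/17 (f(r) = 1/(-5 + (6 + 4*4)) = 1/(-5 + (6 + 16)) = 1/(-5 + 22) = 1/17)
l(V, t) = t*(2 + t)
z = 355216/289 (z = (5*(2 + 5) + 1/17)**2 = (5*7 + 1/17)**2 = (35 + 1/17)**2 = (596/17)**2 = 355216/289 ≈ 1229.1)
z*(-216) = (355216/289)*(-216) = -76726656/289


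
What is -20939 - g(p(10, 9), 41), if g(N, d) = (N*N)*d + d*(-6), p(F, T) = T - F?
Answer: -20734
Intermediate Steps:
g(N, d) = -6*d + d*N² (g(N, d) = N²*d - 6*d = d*N² - 6*d = -6*d + d*N²)
-20939 - g(p(10, 9), 41) = -20939 - 41*(-6 + (9 - 1*10)²) = -20939 - 41*(-6 + (9 - 10)²) = -20939 - 41*(-6 + (-1)²) = -20939 - 41*(-6 + 1) = -20939 - 41*(-5) = -20939 - 1*(-205) = -20939 + 205 = -20734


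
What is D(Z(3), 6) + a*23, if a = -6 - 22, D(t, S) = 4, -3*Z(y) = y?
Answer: -640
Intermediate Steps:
Z(y) = -y/3
a = -28
D(Z(3), 6) + a*23 = 4 - 28*23 = 4 - 644 = -640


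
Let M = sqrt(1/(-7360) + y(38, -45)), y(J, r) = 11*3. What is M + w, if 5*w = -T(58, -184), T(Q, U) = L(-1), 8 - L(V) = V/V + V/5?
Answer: -36/25 + sqrt(27931085)/920 ≈ 4.3046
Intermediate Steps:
y(J, r) = 33
L(V) = 7 - V/5 (L(V) = 8 - (V/V + V/5) = 8 - (1 + V*(1/5)) = 8 - (1 + V/5) = 8 + (-1 - V/5) = 7 - V/5)
M = sqrt(27931085)/920 (M = sqrt(1/(-7360) + 33) = sqrt(-1/7360 + 33) = sqrt(242879/7360) = sqrt(27931085)/920 ≈ 5.7446)
T(Q, U) = 36/5 (T(Q, U) = 7 - 1/5*(-1) = 7 + 1/5 = 36/5)
w = -36/25 (w = (-1*36/5)/5 = (1/5)*(-36/5) = -36/25 ≈ -1.4400)
M + w = sqrt(27931085)/920 - 36/25 = -36/25 + sqrt(27931085)/920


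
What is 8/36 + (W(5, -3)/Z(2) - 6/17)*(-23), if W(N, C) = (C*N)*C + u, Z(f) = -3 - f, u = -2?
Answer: 157697/765 ≈ 206.14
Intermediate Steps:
W(N, C) = -2 + N*C**2 (W(N, C) = (C*N)*C - 2 = N*C**2 - 2 = -2 + N*C**2)
8/36 + (W(5, -3)/Z(2) - 6/17)*(-23) = 8/36 + ((-2 + 5*(-3)**2)/(-3 - 1*2) - 6/17)*(-23) = 8*(1/36) + ((-2 + 5*9)/(-3 - 2) - 6*1/17)*(-23) = 2/9 + ((-2 + 45)/(-5) - 6/17)*(-23) = 2/9 + (43*(-1/5) - 6/17)*(-23) = 2/9 + (-43/5 - 6/17)*(-23) = 2/9 - 761/85*(-23) = 2/9 + 17503/85 = 157697/765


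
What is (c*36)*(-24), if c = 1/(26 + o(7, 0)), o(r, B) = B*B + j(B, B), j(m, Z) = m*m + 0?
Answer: -432/13 ≈ -33.231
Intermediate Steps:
j(m, Z) = m² (j(m, Z) = m² + 0 = m²)
o(r, B) = 2*B² (o(r, B) = B*B + B² = B² + B² = 2*B²)
c = 1/26 (c = 1/(26 + 2*0²) = 1/(26 + 2*0) = 1/(26 + 0) = 1/26 ≈ 0.038462)
(c*36)*(-24) = ((1/26)*36)*(-24) = (18/13)*(-24) = -432/13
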